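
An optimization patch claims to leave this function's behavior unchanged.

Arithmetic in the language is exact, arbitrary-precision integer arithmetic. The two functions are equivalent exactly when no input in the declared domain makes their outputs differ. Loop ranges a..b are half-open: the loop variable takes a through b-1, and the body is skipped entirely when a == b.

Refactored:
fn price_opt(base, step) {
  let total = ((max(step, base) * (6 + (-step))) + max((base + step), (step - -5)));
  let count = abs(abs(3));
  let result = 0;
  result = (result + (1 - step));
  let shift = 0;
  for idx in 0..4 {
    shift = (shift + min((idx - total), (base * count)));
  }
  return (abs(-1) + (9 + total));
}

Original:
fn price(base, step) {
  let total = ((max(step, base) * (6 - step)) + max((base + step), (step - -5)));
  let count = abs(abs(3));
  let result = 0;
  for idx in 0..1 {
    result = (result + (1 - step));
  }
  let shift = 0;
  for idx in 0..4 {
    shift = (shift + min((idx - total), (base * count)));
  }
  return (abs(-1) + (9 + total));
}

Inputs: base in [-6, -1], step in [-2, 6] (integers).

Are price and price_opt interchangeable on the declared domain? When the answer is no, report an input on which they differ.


Equivalent — the differences include arithmetic usage differs, statement counts differ, loop structure differs, yet no declared input distinguishes the two.
One worked example (base=-1, step=-2) — price: total = -5; count = 3; result = 0; [idx=0]; result = 3; shift = 0; [idx=0]; shift = -3; [idx=1]; shift = -6; [idx=2]; shift = -9; [idx=3]; shift = -12; return 5; price_opt: total = -5; count = 3; result = 0; result = 3; shift = 0; [idx=0]; shift = -3; [idx=1]; shift = -6; [idx=2]; shift = -9; [idx=3]; shift = -12; return 5; agreement on 5.
Sweeping the whole domain (54 inputs) finds no disagreement.
verdict: equivalent


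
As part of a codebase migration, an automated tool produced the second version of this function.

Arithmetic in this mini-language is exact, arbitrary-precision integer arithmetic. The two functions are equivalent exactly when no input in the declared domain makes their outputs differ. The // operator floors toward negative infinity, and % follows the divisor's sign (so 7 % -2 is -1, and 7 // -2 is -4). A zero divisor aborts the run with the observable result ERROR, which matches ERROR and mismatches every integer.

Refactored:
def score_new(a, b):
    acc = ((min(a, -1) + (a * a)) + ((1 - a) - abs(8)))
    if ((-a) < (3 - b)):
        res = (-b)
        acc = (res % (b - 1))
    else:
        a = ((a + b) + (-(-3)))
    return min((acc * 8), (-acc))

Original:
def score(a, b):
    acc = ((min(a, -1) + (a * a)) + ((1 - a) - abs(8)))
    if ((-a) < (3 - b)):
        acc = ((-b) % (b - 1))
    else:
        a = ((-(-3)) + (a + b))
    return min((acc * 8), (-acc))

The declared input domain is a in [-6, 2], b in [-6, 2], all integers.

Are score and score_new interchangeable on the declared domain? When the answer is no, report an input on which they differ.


Behavior is preserved: although local variable names differ; also statement counts differ, the outputs never diverge.
Tracing a=-3, b=2: score: acc=2, then ((-a) < (3 - b)) is false, then a=2, then returns -2 | score_new: acc=2, then ((-a) < (3 - b)) is false, then a=2, then returns -2 — matching result -2.
An exhaustive pass over the 81 declared inputs shows identical outputs.
verdict: equivalent


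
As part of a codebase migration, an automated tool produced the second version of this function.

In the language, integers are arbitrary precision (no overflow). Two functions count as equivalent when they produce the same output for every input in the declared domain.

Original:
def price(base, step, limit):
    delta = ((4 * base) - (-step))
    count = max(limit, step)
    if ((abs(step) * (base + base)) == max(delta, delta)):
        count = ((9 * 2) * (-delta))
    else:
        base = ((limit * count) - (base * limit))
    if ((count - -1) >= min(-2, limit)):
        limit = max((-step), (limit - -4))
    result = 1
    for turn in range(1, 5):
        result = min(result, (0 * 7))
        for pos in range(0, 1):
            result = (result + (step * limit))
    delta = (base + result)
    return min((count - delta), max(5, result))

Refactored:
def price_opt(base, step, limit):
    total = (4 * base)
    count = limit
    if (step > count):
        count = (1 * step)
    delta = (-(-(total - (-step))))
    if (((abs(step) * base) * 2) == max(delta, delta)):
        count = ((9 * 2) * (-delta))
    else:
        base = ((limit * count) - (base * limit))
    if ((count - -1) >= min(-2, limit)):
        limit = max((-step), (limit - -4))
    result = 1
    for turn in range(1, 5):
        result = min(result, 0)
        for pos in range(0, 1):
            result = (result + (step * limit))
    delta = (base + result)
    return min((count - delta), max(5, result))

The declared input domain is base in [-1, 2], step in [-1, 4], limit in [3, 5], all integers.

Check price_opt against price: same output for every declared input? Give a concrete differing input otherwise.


Equivalent — the differences include min/max/abs usage differs; also constant usage differs; also arithmetic usage differs; also statement counts differ; also comparison usage differs; also local variable names differ; also branching structure differs, yet no declared input distinguishes the two.
Spot check at base=1, step=1, limit=5 — price: delta=5, then count=5, then ((abs(step) * (base + base)) == max(delta, delta)) is false, then base=20, then ((count - -1) >= min(-2, limit)) is true, then limit=9, then result=1, then (turn=1), then result=0, then (pos=0), then result=9, then (turn=2), then result=0, then (pos=0), then result=9, then (turn=3), then result=0, then (pos=0), then result=9, then (turn=4), then result=0, then (pos=0), then result=9, then delta=29, then returns -24. price_opt: total=4, then count=5, then (step > count) is false, then delta=5, then (((abs(step) * base) * 2) == max(delta, delta)) is false, then base=20, then ((count - -1) >= min(-2, limit)) is true, then limit=9, then result=1, then (turn=1), then result=0, then (pos=0), then result=9, then (turn=2), then result=0, then (pos=0), then result=9, then (turn=3), then result=0, then (pos=0), then result=9, then (turn=4), then result=0, then (pos=0), then result=9, then delta=29, then returns -24. Both give -24.
Every one of the 72 inputs gives matching results.
verdict: equivalent


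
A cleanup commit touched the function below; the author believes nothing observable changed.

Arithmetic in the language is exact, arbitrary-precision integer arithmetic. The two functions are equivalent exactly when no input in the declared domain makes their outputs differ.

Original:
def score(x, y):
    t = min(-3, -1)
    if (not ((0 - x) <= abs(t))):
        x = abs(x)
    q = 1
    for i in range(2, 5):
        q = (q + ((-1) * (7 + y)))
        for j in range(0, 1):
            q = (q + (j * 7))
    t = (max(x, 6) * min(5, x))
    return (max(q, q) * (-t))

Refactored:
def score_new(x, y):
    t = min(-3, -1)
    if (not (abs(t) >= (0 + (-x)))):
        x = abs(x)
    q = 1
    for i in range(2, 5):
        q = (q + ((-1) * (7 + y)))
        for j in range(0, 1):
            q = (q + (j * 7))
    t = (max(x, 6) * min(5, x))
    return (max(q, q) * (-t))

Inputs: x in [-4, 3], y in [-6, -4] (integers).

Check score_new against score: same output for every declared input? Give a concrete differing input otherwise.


Behavior is preserved: although comparison usage differs, plus arithmetic usage differs, the outputs never diverge.
Spot check at x=2, y=-4 — score: t := -3 | (not ((0 - x) <= abs(t))): false | q := 1 | iter i=2: | q := -2 | iter j=0: | q := -2 | iter i=3: | q := -5 | iter j=0: | q := -5 | iter i=4: | q := -8 | iter j=0: | q := -8 | t := 12 | result 96. score_new: t := -3 | (not (abs(t) >= (0 + (-x)))): false | q := 1 | iter i=2: | q := -2 | iter j=0: | q := -2 | iter i=3: | q := -5 | iter j=0: | q := -5 | iter i=4: | q := -8 | iter j=0: | q := -8 | t := 12 | result 96. Both give 96.
An exhaustive pass over the 24 declared inputs shows identical outputs.
verdict: equivalent


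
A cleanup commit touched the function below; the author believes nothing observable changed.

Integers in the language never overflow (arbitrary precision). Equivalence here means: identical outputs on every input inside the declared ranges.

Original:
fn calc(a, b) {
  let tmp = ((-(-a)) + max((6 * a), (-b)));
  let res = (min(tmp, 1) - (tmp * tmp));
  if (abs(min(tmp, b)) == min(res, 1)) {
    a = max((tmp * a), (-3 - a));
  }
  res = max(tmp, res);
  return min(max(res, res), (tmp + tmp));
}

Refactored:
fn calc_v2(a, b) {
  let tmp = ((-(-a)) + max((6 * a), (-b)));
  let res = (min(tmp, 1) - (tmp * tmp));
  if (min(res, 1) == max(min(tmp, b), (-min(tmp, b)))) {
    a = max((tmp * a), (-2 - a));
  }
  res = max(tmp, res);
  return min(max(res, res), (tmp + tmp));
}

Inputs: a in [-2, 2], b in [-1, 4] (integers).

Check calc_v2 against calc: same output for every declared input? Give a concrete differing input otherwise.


Equivalent. The one real change (`-3` became `-2`) has no effect anywhere in the declared ranges.
Checked all 30 inputs in the declared domain: the outputs agree on every one.
Tracing a=-2, b=3: calc: tmp = -5; res = -30; (abs(min(tmp, b)) == min(res, 1)) -> false; res = -5; return -10 | calc_v2: tmp = -5; res = -30; (min(res, 1) == max(min(tmp, b), (-min(tmp, b)))) -> false; res = -5; return -10 — matching result -10.
verdict: equivalent


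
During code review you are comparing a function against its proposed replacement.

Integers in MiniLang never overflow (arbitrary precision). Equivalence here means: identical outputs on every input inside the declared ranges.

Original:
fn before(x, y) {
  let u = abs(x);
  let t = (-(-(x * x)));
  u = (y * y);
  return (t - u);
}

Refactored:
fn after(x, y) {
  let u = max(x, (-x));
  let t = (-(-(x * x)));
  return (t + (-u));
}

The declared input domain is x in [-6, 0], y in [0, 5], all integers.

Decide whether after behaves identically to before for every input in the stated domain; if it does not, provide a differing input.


x=-6, y=0 yields 36 from before but 30 from after.
verdict: not equivalent; witness: x=-6, y=0


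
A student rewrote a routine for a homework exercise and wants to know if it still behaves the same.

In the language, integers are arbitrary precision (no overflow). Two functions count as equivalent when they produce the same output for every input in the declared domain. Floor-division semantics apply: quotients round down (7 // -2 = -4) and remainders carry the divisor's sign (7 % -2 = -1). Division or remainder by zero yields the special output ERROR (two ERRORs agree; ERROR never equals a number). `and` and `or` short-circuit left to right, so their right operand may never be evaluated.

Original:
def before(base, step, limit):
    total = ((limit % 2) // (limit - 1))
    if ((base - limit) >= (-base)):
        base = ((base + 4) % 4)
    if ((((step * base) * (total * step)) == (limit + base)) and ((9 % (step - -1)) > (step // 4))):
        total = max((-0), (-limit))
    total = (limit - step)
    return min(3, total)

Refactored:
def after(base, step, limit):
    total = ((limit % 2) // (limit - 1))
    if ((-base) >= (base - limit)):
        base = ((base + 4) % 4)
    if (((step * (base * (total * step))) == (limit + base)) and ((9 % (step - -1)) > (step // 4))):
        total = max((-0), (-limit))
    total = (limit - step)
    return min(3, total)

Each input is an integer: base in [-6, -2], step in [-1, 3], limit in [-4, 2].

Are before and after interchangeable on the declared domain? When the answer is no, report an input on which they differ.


The rewrite breaks on base=-6, step=-1, limit=-2, where the results are -1 and ERROR.
before: total = 0; ((base - limit) >= (-base)) -> false; ((((step * base) * (total * step)) == (limit + base)) and ((9 % (step - -1)) > (step // 4))) -> false; total = -1; return -1
after: total = 0; ((-base) >= (base - limit)) -> true; base = 2; division by zero -> ERROR
verdict: not equivalent; witness: base=-6, step=-1, limit=-2


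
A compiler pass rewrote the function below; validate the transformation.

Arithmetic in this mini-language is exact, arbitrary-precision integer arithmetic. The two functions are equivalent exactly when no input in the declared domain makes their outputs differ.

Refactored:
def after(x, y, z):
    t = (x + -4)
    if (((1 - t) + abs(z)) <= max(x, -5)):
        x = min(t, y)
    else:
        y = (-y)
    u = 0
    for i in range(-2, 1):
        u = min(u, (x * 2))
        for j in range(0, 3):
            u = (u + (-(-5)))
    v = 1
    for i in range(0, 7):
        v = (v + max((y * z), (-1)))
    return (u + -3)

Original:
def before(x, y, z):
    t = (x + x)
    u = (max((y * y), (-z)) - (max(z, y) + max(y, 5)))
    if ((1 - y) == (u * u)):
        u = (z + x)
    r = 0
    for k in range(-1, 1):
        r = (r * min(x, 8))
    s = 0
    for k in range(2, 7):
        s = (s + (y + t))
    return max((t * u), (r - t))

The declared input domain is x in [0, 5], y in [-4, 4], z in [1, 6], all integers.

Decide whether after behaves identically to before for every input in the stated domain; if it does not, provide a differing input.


Not equivalent: x=0, y=-4, z=1 separates them (0 vs 12).
before: t=0, then u=10, then ((1 - y) == (u * u)) is false, then r=0, then (k=-1), then r=0, then (k=0), then r=0, then s=0, then (k=2), then s=-4, then (k=3), then s=-8, then (k=4), then s=-12, then (k=5), then s=-16, then (k=6), then s=-20, then returns 0
after: t=-4, then (((1 - t) + abs(z)) <= max(x, -5)) is false, then y=4, then u=0, then (i=-2), then u=0, then (j=0), then u=5, then (j=1), then u=10, then (j=2), then u=15, then (i=-1), then u=0, then (j=0), then u=5, then (j=1), then u=10, then (j=2), then u=15, then (i=0), then u=0, then (j=0), then u=5, then (j=1), then u=10, then (j=2), then u=15, then v=1, then (i=0), then v=5, then (i=1), then v=9, then (i=2), then v=13, then (i=3), then v=17, then (i=4), then v=21, then (i=5), then v=25, then (i=6), then v=29, then returns 12
verdict: not equivalent; witness: x=0, y=-4, z=1


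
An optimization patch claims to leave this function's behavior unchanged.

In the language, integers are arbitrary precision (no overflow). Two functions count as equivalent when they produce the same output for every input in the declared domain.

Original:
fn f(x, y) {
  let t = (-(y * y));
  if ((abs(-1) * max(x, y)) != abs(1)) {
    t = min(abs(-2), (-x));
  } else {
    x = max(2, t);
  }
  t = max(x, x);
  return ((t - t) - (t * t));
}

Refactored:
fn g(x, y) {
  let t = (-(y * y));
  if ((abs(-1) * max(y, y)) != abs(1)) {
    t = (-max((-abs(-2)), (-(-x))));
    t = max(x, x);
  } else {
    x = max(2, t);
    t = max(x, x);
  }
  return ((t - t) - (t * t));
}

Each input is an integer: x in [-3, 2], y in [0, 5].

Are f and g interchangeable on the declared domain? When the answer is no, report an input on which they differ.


Evaluate both at x=1, y=0.
f: t := 0 | ((abs(-1) * max(x, y)) != abs(1)): false | x := 2 | t := 2 | result -4
g: t := 0 | ((abs(-1) * max(y, y)) != abs(1)): true | t := -1 | t := 1 | result -1
-4 against -1: the behavior changed.
verdict: not equivalent; witness: x=1, y=0


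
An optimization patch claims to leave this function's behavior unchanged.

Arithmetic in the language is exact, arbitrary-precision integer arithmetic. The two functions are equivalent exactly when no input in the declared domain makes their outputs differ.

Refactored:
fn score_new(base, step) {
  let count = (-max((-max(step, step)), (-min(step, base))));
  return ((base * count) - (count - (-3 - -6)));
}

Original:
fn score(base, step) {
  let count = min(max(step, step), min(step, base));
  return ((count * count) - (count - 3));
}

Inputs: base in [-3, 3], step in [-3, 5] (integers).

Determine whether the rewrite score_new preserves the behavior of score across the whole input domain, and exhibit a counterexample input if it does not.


Take base=-2, step=-3.
score: count := -3 | result 15
score_new: count := -3 | result 12
15 != 12, so the rewrite changes behavior.
verdict: not equivalent; witness: base=-2, step=-3


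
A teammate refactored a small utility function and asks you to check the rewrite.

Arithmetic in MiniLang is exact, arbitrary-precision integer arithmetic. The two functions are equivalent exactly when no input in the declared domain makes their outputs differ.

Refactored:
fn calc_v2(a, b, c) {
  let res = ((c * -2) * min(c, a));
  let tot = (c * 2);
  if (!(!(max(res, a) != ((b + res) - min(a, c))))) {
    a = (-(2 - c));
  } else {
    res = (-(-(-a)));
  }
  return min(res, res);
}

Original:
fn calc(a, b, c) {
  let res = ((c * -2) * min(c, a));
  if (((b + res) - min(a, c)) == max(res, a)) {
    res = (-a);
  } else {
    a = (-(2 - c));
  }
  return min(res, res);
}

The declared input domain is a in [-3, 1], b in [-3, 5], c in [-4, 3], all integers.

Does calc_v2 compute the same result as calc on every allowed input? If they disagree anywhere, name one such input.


The two versions differ — the changes include local variable names differ, comparison usage differs, constant usage differs, boolean connective usage differs, arithmetic usage differs, statement counts differ.
One worked example (a=1, b=1, c=-4) — calc: res becomes -32; next (((b + res) - min(a, c)) == max(res, a)) evaluates to false; next a becomes -6; next final value -32; calc_v2: res becomes -32; next tot becomes -8; next (!(!(max(res, a) != ((b + res) - min(a, c))))) evaluates to true; next a becomes -6; next final value -32; agreement on -32.
Checked all 360 inputs in the declared domain: the outputs agree on every one.
verdict: equivalent


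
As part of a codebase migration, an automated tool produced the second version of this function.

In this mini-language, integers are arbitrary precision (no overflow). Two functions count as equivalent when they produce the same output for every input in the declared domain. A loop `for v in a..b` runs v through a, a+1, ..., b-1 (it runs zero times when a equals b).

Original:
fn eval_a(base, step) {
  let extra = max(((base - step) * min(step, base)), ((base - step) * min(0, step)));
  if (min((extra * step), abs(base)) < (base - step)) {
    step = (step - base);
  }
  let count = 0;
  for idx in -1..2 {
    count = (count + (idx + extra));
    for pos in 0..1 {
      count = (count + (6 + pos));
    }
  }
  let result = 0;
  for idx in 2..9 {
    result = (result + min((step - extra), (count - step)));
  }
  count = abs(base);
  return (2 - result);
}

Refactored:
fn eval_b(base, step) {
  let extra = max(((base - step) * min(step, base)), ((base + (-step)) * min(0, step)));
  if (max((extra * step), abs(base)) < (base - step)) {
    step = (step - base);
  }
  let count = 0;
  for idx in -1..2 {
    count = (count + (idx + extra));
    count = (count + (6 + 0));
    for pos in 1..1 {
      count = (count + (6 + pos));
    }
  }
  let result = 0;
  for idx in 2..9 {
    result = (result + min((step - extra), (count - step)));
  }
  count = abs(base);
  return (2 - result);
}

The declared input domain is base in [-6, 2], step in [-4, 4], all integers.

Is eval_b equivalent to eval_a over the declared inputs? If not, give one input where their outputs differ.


base=-6, step=-4 yields 72 from eval_a but 114 from eval_b.
verdict: not equivalent; witness: base=-6, step=-4


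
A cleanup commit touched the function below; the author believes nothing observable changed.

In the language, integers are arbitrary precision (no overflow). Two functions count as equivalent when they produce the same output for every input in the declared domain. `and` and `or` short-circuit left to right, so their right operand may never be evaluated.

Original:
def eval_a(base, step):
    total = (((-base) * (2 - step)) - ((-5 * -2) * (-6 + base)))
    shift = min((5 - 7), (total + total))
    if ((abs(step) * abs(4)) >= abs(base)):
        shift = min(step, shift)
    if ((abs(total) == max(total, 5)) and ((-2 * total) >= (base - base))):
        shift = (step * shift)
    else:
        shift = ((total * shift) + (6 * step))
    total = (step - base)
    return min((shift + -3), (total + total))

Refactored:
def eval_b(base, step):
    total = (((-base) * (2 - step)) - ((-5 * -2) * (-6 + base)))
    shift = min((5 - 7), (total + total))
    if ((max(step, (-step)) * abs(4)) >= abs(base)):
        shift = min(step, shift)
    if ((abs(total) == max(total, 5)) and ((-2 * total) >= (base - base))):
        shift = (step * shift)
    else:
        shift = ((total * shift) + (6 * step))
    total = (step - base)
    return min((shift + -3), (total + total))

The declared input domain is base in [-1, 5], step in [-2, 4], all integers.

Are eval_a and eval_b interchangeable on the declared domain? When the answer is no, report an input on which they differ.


Changes here: min/max/abs usage differs; the full 49-point sweep finds no disagreement.
verdict: equivalent


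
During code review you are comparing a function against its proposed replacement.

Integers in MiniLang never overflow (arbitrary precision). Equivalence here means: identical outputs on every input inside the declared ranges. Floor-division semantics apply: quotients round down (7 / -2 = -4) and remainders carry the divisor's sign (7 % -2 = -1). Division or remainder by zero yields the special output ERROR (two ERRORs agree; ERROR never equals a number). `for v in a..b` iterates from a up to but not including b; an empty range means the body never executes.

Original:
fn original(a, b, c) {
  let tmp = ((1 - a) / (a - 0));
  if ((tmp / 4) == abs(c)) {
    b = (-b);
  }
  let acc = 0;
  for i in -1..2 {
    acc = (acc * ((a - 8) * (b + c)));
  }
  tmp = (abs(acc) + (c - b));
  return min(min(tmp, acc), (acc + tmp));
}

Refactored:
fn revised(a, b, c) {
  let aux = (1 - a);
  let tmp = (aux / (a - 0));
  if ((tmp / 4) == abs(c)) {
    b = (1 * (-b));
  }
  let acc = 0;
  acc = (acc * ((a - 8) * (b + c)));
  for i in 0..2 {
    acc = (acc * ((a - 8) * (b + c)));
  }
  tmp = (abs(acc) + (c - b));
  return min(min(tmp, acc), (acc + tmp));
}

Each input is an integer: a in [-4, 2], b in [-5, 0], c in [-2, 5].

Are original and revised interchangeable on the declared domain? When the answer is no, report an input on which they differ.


Differences: local variable names differ, plus constant usage differs, plus arithmetic usage differs, plus loop structure differs, plus statement counts differ — yet all 336 inputs agree.
verdict: equivalent


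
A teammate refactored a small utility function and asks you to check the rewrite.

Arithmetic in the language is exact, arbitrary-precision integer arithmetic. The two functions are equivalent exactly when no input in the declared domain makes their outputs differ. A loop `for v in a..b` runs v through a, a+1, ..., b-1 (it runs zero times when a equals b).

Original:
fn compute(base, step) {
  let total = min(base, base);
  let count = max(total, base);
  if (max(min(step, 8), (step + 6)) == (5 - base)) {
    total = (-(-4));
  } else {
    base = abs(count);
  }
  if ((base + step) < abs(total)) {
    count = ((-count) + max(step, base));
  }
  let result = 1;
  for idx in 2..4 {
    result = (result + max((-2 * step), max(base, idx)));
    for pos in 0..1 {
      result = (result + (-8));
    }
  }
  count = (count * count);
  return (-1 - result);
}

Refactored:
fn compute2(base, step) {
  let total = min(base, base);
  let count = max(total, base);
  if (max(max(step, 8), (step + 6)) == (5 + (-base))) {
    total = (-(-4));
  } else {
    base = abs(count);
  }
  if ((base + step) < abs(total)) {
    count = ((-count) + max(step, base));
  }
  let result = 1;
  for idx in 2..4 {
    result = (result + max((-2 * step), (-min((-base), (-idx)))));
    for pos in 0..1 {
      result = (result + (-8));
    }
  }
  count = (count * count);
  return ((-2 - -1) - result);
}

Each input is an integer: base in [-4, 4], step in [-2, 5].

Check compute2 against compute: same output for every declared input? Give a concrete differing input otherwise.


The rewrite breaks on base=-3, step=-1, where the results are 8 and 9.
compute: total = -3; count = -3; (max(min(step, 8), (step + 6)) == (5 - base)) -> false; base = 3; ((base + step) < abs(total)) -> true; count = 6; result = 1; [idx=2]; result = 4; [pos=0]; result = -4; [idx=3]; result = -1; [pos=0]; result = -9; count = 36; return 8
compute2: total = -3; count = -3; (max(max(step, 8), (step + 6)) == (5 + (-base))) -> true; total = 4; ((base + step) < abs(total)) -> true; count = 2; result = 1; [idx=2]; result = 3; [pos=0]; result = -5; [idx=3]; result = -2; [pos=0]; result = -10; count = 4; return 9
verdict: not equivalent; witness: base=-3, step=-1


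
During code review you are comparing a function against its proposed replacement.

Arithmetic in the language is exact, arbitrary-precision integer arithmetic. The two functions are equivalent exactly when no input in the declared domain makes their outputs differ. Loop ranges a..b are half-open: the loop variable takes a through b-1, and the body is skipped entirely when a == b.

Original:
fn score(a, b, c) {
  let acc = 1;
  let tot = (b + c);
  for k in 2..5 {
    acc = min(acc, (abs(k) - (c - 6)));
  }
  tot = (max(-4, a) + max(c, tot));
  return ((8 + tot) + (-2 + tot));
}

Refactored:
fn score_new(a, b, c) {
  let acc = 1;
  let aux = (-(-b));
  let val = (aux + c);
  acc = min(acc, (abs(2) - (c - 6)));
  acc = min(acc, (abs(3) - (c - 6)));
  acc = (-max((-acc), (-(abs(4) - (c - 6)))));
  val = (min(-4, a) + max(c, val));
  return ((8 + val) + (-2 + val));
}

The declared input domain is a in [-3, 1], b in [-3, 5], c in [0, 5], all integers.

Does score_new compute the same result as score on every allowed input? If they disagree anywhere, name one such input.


On input a=-3, b=-3, c=0, score returns 0 while score_new returns -2.
verdict: not equivalent; witness: a=-3, b=-3, c=0


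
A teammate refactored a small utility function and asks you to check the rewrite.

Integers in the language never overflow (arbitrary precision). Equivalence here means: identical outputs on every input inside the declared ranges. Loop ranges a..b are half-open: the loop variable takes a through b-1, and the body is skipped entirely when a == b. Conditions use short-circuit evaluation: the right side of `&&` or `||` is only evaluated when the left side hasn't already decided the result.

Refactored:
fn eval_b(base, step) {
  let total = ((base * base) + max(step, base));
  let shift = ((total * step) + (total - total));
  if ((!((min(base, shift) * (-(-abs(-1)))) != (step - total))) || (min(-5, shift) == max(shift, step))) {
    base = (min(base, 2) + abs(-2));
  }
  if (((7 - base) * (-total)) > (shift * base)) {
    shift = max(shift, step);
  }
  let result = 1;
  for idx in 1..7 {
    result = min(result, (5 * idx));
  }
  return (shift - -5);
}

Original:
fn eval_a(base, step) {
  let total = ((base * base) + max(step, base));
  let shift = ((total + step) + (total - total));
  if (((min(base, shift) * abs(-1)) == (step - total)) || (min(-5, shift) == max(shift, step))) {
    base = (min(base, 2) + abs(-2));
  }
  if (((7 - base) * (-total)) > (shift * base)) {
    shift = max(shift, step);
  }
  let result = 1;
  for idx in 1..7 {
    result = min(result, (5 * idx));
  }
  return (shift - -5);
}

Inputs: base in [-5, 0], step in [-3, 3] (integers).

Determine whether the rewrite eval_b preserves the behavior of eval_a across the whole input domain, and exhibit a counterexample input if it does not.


Consider the input base=-5, step=-3.
eval_a: total = 22; shift = 19; (((min(base, shift) * abs(-1)) == (step - total)) || (min(-5, shift) == max(shift, step))) -> false; (((7 - base) * (-total)) > (shift * base)) -> false; result = 1; [idx=1]; result = 1; [idx=2]; result = 1; [idx=3]; result = 1; [idx=4]; result = 1; [idx=5]; result = 1; [idx=6]; result = 1; return 24
eval_b: total = 22; shift = -66; ((!((min(base, shift) * (-(-abs(-1)))) != (step - total))) || (min(-5, shift) == max(shift, step))) -> false; (((7 - base) * (-total)) > (shift * base)) -> false; result = 1; [idx=1]; result = 1; [idx=2]; result = 1; [idx=3]; result = 1; [idx=4]; result = 1; [idx=5]; result = 1; [idx=6]; result = 1; return -61
24 and -61 differ, so these are not the same function on this domain.
verdict: not equivalent; witness: base=-5, step=-3


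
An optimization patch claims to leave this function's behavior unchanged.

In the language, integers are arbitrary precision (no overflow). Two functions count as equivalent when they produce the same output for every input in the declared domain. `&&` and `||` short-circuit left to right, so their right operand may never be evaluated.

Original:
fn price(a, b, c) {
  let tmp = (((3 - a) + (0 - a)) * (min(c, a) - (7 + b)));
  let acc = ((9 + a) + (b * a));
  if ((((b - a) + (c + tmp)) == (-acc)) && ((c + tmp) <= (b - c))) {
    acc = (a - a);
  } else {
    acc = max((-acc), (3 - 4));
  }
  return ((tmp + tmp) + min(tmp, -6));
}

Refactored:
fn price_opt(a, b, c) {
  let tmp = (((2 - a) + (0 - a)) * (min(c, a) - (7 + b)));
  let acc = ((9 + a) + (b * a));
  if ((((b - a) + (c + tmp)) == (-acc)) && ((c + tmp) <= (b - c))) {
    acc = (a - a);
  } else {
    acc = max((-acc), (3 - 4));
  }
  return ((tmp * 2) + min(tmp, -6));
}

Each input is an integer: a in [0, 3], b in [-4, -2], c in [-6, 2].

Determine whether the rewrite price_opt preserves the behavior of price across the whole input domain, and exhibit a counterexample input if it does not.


Input a=0, b=-4, c=-6: -81 from price versus -54 from price_opt.
verdict: not equivalent; witness: a=0, b=-4, c=-6


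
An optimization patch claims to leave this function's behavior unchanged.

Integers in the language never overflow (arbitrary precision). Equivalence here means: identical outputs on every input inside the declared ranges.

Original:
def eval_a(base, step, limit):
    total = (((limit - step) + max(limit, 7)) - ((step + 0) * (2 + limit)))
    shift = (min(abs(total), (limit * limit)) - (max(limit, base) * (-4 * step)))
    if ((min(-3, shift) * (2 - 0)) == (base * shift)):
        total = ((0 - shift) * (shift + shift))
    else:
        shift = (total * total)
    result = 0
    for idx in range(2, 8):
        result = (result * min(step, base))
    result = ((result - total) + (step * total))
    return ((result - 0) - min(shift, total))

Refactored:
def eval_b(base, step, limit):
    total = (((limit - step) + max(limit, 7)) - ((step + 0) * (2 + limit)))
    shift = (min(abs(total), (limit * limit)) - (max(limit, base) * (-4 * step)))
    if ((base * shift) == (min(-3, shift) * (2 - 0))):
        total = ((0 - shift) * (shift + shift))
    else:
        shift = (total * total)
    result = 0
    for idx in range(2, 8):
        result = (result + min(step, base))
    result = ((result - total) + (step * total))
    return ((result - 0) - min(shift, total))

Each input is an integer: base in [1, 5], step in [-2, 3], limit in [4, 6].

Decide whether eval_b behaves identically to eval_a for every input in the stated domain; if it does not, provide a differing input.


Not equivalent: base=1, step=-2, limit=4 separates them (-100 vs -112).
eval_a: total=25, then shift=-16, then ((min(-3, shift) * (2 - 0)) == (base * shift)) is false, then shift=625, then result=0, then (idx=2), then result=0, then (idx=3), then result=0, then (idx=4), then result=0, then (idx=5), then result=0, then (idx=6), then result=0, then (idx=7), then result=0, then result=-75, then returns -100
eval_b: total=25, then shift=-16, then ((base * shift) == (min(-3, shift) * (2 - 0))) is false, then shift=625, then result=0, then (idx=2), then result=-2, then (idx=3), then result=-4, then (idx=4), then result=-6, then (idx=5), then result=-8, then (idx=6), then result=-10, then (idx=7), then result=-12, then result=-87, then returns -112
verdict: not equivalent; witness: base=1, step=-2, limit=4


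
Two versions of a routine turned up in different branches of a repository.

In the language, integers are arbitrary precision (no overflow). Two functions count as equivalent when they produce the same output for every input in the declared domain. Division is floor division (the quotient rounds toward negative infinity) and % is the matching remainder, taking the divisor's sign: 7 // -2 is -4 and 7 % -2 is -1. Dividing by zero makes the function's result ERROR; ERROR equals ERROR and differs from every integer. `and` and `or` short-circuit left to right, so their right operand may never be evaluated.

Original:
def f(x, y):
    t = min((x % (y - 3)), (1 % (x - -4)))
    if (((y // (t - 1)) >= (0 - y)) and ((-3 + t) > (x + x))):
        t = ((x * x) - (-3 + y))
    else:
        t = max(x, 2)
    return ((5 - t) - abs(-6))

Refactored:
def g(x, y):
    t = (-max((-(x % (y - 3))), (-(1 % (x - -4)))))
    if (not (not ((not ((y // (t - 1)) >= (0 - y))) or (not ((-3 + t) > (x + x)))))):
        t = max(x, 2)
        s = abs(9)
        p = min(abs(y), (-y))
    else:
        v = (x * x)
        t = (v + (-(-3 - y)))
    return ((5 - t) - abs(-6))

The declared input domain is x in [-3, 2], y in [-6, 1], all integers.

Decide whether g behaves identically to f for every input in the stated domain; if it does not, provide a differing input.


Take x=-3, y=1.
f: t becomes -1; next (((y // (t - 1)) >= (0 - y)) and ((-3 + t) > (x + x))) evaluates to true; next t becomes 11; next final value -12
g: t becomes -1; next (not (not ((not ((y // (t - 1)) >= (0 - y))) or (not ((-3 + t) > (x + x)))))) evaluates to false; next v becomes 9; next t becomes 13; next final value -14
-12 against -14: the behavior changed.
verdict: not equivalent; witness: x=-3, y=1


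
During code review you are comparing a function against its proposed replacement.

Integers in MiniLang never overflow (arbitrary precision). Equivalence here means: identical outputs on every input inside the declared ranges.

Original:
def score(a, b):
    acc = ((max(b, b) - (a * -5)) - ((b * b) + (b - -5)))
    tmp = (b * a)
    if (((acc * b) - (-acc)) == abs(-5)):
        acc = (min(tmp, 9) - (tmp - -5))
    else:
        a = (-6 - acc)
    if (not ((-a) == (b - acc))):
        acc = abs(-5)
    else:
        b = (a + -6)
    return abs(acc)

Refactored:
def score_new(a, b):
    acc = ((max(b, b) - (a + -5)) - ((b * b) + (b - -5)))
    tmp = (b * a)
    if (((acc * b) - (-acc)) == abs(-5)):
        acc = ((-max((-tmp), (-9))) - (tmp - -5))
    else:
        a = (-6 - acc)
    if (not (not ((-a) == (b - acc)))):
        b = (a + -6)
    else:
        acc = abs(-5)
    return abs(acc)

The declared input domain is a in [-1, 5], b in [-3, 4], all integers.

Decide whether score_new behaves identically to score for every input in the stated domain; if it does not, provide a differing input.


Take a=0, b=-2.
score: acc becomes -9; next tmp becomes 0; next (((acc * b) - (-acc)) == abs(-5)) evaluates to false; next a becomes 3; next (not ((-a) == (b - acc))) evaluates to true; next acc becomes 5; next final value 5
score_new: acc becomes -4; next tmp becomes 0; next (((acc * b) - (-acc)) == abs(-5)) evaluates to false; next a becomes -2; next (not (not ((-a) == (b - acc)))) evaluates to true; next b becomes -8; next final value 4
5 vs 4 — the two versions disagree here.
verdict: not equivalent; witness: a=0, b=-2


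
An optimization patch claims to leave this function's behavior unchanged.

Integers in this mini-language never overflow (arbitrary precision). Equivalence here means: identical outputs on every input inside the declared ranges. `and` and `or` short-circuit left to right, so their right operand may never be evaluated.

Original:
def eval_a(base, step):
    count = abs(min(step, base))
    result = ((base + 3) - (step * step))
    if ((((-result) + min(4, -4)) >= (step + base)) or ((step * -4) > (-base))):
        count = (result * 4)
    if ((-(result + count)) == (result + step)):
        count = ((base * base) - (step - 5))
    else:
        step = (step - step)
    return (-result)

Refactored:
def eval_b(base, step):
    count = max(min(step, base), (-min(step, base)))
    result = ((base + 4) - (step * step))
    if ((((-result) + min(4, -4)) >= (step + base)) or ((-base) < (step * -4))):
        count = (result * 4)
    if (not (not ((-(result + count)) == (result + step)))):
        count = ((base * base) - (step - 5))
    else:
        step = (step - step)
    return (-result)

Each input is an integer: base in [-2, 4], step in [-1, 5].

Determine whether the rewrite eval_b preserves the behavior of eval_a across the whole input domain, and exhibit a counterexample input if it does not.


Run the pair on base=-2, step=-1.
eval_a: count = 2; result = 0; ((((-result) + min(4, -4)) >= (step + base)) or ((step * -4) > (-base))) -> true; count = 0; ((-(result + count)) == (result + step)) -> false; step = 0; return 0
eval_b: count = 2; result = 1; ((((-result) + min(4, -4)) >= (step + base)) or ((-base) < (step * -4))) -> true; count = 4; (not (not ((-(result + count)) == (result + step)))) -> false; step = 0; return -1
0 != -1, so the rewrite changes behavior.
verdict: not equivalent; witness: base=-2, step=-1


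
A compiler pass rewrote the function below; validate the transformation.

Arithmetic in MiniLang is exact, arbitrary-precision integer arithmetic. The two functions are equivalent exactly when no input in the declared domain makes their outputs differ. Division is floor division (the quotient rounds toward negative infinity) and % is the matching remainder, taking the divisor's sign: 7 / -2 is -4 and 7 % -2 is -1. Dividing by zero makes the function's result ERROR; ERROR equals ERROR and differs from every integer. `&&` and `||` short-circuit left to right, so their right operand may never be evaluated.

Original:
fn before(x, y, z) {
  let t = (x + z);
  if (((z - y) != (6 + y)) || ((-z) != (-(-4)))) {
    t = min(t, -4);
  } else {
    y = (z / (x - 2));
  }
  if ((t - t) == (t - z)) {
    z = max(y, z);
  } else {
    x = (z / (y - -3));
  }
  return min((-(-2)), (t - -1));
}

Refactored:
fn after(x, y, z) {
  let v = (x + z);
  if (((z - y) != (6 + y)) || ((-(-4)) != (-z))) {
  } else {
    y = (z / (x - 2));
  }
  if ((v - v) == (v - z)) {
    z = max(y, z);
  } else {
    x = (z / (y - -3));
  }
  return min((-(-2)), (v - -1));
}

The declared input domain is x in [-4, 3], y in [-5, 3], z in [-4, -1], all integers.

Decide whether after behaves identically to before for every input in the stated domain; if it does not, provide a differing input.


Try x=-2, y=-5, z=-1.
before: t = -3; (((z - y) != (6 + y)) || ((-z) != (-(-4)))) -> true; t = -4; ((t - t) == (t - z)) -> false; x = 0; return -3
after: v = -3; (((z - y) != (6 + y)) || ((-(-4)) != (-z))) -> true; ((v - v) == (v - z)) -> false; x = 0; return -2
-3 vs -2 — the two versions disagree here.
verdict: not equivalent; witness: x=-2, y=-5, z=-1


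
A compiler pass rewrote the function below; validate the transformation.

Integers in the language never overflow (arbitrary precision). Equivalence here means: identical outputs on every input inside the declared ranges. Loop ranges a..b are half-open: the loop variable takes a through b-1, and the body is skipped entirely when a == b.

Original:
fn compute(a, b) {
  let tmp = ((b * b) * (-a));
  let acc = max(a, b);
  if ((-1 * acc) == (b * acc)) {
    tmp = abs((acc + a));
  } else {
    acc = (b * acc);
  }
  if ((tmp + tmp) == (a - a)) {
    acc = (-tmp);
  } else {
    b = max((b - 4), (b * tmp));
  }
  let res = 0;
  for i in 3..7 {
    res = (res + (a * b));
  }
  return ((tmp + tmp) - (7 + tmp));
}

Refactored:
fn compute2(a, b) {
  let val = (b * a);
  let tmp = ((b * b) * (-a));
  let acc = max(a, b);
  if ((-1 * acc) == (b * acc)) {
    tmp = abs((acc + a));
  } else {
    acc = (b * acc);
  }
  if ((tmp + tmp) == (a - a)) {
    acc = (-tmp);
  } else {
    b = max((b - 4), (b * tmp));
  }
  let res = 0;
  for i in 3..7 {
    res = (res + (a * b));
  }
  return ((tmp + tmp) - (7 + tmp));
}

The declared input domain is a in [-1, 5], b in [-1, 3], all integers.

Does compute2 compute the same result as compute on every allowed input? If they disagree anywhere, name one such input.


Differences: local variable names differ; and arithmetic usage differs; and statement counts differ — yet all 35 inputs agree.
verdict: equivalent
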